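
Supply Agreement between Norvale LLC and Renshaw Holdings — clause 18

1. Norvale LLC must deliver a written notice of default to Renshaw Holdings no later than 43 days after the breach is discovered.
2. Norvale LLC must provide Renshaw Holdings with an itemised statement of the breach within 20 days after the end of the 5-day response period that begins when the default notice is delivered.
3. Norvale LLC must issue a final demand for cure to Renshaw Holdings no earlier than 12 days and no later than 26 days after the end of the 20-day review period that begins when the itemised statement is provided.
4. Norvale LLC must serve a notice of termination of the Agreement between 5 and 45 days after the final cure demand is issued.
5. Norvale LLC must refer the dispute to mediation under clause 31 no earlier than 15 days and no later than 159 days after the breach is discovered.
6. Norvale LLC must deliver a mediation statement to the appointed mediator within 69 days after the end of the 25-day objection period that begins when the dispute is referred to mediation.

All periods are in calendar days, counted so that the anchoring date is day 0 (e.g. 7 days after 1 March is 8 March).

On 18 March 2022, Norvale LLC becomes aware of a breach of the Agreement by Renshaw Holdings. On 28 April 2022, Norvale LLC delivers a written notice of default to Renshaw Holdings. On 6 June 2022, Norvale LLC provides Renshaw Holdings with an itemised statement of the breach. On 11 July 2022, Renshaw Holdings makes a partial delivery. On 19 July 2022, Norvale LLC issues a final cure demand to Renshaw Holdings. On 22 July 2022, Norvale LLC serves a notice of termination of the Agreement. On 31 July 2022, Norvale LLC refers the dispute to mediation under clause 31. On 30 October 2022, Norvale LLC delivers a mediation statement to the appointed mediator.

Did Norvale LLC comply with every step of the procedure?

Step 1: 43 days after 18 March 2022 (when the breach is discovered) is 30 April 2022; 28 April 2022 is within that limit.
Step 2: 20 days after 3 May 2022 (end of the 5-day response period, which began when the default notice is delivered on 28 April 2022) is 23 May 2022; done 6 June 2022 — 14 days late.
The procedure was therefore not followed at step 2.

No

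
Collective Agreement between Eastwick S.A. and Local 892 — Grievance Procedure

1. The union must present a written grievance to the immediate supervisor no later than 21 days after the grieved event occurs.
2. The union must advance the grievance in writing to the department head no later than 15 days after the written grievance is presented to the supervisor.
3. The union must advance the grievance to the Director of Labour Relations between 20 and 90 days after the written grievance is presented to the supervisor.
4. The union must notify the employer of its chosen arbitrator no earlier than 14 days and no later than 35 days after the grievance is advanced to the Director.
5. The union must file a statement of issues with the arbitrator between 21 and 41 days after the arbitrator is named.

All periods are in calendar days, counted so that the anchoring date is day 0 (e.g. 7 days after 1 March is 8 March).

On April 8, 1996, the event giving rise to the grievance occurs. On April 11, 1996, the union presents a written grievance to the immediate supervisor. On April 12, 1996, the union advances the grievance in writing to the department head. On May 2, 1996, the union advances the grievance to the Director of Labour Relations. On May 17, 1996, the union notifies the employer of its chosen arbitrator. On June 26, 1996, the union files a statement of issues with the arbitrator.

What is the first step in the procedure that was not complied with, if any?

(1) due by April 8, 1996 + 21 days = April 29, 1996; done April 11, 1996 — timely.
(2) due by April 11, 1996 + 15 days = April 26, 1996; April 12, 1996 is within that limit.
(3) the permitted window runs from April 11, 1996 + 20 = May 1, 1996 to April 11, 1996 + 90 = July 10, 1996; done May 2, 1996 — within the window.
(4) the permitted window runs from May 2, 1996 + 14 = May 16, 1996 to May 2, 1996 + 35 = June 6, 1996; May 17, 1996 falls inside that range.
(5) the permitted window runs from May 17, 1996 + 21 = June 7, 1996 to May 17, 1996 + 41 = June 27, 1996; done June 26, 1996, which is between those dates.

None — every step was satisfied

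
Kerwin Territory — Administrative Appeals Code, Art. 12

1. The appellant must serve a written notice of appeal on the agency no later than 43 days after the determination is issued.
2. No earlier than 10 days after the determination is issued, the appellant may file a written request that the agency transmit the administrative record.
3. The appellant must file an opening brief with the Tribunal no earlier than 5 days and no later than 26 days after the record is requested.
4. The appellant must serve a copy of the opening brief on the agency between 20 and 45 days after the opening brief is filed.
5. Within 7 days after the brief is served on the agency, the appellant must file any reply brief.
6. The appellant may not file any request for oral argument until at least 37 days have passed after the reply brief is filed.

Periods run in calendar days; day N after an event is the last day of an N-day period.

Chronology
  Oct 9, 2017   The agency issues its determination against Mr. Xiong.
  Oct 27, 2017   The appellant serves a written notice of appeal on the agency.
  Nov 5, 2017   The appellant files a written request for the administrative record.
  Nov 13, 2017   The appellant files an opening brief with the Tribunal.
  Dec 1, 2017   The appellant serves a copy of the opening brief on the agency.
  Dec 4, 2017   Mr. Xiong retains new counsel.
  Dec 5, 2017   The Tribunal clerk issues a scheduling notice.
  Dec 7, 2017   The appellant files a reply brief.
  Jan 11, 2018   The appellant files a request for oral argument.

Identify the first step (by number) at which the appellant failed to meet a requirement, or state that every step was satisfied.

Step 4

Step 1: 43 days after Oct 9, 2017 (when the determination is issued) is Nov 21, 2017; done Oct 27, 2017 — timely.
Step 2: the earliest permitted date is 10 days after Oct 9, 2017 (when the determination is issued), i.e. Oct 19, 2017; done Nov 5, 2017, after the minimum wait.
Step 3: the window is 5–26 days after Nov 5, 2017 (when the record is requested), so Nov 10, 2017 through Dec 1, 2017; Nov 13, 2017 falls inside that range.
Step 4: the window is 20–45 days after Nov 13, 2017 (when the opening brief is filed), so Dec 3, 2017 through Dec 28, 2017; Dec 1, 2017 is 2 days too early.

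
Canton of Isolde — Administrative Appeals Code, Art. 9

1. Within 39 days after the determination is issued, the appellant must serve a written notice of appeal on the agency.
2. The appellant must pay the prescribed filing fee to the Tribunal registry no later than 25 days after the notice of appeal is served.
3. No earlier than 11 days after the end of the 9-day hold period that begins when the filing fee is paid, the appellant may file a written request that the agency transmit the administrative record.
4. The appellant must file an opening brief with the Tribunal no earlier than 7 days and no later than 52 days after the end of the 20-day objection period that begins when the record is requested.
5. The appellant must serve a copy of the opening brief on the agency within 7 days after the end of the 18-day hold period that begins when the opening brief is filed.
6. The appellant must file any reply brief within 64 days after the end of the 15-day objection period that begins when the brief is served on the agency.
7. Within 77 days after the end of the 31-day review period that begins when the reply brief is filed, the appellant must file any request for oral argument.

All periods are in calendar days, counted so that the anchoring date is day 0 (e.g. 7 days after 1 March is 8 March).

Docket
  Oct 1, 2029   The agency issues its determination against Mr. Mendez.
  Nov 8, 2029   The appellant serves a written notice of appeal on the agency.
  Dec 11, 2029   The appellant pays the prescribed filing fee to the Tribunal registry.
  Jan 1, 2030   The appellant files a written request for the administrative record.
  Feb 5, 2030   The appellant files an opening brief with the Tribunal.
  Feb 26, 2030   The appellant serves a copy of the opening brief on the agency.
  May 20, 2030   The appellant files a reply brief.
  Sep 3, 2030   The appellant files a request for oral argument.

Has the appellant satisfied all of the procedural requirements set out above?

Step 1: 39 days after Oct 1, 2029 (when the determination is issued) is Nov 9, 2029; completed Nov 8, 2029, before the deadline.
Step 2: 25 days after Nov 8, 2029 (when the notice of appeal is served) is Dec 3, 2029; done Dec 11, 2029 — 8 days late.

No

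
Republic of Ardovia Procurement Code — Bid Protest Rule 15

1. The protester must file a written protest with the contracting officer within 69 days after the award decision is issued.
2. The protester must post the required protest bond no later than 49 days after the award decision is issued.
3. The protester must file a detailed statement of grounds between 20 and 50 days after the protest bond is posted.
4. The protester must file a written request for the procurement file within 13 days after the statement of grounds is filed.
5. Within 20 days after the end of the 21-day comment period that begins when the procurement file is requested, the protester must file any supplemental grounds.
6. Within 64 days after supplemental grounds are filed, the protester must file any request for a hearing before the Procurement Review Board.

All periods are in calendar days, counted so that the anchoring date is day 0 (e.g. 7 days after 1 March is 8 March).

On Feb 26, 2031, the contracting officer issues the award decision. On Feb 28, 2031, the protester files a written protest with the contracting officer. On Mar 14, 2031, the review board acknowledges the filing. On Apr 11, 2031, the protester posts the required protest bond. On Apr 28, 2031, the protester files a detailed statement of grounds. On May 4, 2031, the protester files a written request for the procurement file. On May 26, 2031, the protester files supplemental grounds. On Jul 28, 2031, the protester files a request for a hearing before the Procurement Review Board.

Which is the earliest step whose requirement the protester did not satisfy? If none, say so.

Step 3

(1) due by Feb 26, 2031 + 69 days = May 6, 2031; completed Feb 28, 2031, before the deadline.
(2) due by Feb 26, 2031 + 49 days = Apr 16, 2031; completed Apr 11, 2031, before the deadline.
(3) the permitted window runs from Apr 11, 2031 + 20 = May 1, 2031 to Apr 11, 2031 + 50 = May 31, 2031; done Apr 28, 2031 — 3 days before the window opened.
That is the first point of non-compliance.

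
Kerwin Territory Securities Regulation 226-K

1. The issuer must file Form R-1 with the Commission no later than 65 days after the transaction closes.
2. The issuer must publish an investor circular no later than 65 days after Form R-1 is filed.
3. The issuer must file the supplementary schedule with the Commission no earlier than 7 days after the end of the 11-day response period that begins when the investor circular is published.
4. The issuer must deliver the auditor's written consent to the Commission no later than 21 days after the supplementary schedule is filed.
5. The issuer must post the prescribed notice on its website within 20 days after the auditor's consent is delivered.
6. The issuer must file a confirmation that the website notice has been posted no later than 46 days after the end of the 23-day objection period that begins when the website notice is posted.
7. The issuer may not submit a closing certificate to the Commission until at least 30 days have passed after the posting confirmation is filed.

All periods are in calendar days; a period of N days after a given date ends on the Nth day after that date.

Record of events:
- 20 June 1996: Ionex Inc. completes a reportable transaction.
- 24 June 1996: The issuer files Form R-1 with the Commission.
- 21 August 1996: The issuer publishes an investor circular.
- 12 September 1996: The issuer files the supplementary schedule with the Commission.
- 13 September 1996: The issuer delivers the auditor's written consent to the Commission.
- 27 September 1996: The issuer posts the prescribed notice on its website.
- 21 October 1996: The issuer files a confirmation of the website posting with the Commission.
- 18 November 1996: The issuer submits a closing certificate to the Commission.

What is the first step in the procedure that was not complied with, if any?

Step 7

Step 1: 65 days after 20 June 1996 (when the transaction closes) is 24 August 1996; done 24 June 1996 — timely.
Step 2: 65 days after 24 June 1996 (when Form R-1 is filed) is 28 August 1996; done 21 August 1996 — timely.
Step 3: the earliest permitted date is 7 days after 1 September 1996 (end of the 11-day response period, which began when the investor circular is published on 21 August 1996), i.e. 8 September 1996; 12 September 1996 is on or after that date.
Step 4: 21 days after 12 September 1996 (when the supplementary schedule is filed) is 3 October 1996; done 13 September 1996 — timely.
Step 5: 20 days after 13 September 1996 (when the auditor's consent is delivered) is 3 October 1996; done 27 September 1996 — timely.
Step 6: 46 days after 20 October 1996 (end of the 23-day objection period, which began when the website notice is posted on 27 September 1996) is 5 December 1996; 21 October 1996 is within that limit.
Step 7: the earliest permitted date is 30 days after 21 October 1996 (when the posting confirmation is filed), i.e. 20 November 1996; acted on 18 November 1996, 2 days prematurely.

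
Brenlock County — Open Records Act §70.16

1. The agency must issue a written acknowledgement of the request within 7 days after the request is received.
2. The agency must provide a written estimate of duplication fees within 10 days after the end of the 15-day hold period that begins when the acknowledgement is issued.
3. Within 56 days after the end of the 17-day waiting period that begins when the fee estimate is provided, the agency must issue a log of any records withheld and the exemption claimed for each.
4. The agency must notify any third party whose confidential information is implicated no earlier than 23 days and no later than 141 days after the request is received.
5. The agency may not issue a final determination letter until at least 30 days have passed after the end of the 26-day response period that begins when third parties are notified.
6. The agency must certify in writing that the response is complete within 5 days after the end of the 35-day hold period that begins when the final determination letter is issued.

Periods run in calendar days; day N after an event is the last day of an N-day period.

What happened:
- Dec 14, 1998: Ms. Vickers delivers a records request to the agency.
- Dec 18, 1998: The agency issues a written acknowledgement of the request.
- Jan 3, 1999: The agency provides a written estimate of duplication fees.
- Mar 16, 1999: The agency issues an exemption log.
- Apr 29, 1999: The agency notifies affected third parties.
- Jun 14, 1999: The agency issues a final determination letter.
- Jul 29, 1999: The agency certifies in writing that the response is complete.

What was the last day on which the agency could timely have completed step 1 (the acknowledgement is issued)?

Dec 21, 1998

Step 1 runs from Dec 14, 1998, when the request is received. 7 days after Dec 14, 1998 is Dec 21, 1998.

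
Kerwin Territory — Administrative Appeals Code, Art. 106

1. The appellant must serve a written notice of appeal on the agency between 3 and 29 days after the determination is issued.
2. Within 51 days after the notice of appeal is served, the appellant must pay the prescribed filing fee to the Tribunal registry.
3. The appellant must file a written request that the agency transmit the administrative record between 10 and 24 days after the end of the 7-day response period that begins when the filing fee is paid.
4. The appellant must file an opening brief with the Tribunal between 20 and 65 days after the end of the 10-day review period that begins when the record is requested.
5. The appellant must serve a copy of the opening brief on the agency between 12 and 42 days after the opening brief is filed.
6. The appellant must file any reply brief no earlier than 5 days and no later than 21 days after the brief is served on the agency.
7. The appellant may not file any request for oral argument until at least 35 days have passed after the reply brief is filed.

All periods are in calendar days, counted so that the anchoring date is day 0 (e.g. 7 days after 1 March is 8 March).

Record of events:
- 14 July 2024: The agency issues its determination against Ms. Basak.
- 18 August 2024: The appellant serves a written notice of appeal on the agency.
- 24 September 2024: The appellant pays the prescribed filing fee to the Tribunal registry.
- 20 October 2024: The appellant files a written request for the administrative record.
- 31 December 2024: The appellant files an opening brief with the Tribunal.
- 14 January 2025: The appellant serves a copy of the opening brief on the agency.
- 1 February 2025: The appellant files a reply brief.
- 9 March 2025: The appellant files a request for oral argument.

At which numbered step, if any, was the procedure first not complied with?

Step 1: the window is 3–29 days after 14 July 2024 (when the determination is issued), so 17 July 2024 through 12 August 2024; done 18 August 2024 — 6 days after the window closed.

Step 1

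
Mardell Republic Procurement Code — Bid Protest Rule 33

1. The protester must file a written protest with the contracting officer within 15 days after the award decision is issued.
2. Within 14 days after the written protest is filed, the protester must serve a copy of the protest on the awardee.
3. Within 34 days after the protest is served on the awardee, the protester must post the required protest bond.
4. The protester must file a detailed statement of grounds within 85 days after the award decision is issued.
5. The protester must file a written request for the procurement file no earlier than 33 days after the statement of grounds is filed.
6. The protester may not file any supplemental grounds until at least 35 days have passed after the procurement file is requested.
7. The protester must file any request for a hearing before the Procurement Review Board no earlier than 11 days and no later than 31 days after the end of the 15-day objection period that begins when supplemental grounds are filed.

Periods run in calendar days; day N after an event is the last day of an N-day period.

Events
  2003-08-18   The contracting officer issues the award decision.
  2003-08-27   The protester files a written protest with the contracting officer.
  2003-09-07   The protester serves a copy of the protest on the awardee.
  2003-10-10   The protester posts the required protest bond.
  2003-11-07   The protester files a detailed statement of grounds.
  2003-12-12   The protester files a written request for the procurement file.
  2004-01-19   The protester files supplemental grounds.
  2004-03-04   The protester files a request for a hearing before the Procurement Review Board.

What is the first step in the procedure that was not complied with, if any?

Step 1 — counting 15 days from 2003-08-18 (when the award decision is issued) gives a deadline of 2003-09-02; 2003-08-27 is within that limit.
Step 2 — counting 14 days from 2003-08-27 (when the written protest is filed) gives a deadline of 2003-09-10; 2003-09-07 is within that limit.
Step 3 — counting 34 days from 2003-09-07 (when the protest is served on the awardee) gives a deadline of 2003-10-11; done 2003-10-10 — timely.
Step 4 — counting 85 days from 2003-08-18 (when the award decision is issued) gives a deadline of 2003-11-11; completed 2003-11-07, before the deadline.
Step 5 — must wait 33 days from 2003-11-07 (when the statement of grounds is filed), so not before 2003-12-10; done 2003-12-12, after the minimum wait.
Step 6 — must wait 35 days from 2003-12-12 (when the procurement file is requested), so not before 2004-01-16; done 2004-01-19 — permitted.
Step 7 — 11 and 31 days from 2004-02-03 (end of the 15-day objection period, which began when supplemental grounds are filed on 2004-01-19) are 2004-02-14 and 2004-03-05 respectively; done 2004-03-04 — within the window.

None — every step was satisfied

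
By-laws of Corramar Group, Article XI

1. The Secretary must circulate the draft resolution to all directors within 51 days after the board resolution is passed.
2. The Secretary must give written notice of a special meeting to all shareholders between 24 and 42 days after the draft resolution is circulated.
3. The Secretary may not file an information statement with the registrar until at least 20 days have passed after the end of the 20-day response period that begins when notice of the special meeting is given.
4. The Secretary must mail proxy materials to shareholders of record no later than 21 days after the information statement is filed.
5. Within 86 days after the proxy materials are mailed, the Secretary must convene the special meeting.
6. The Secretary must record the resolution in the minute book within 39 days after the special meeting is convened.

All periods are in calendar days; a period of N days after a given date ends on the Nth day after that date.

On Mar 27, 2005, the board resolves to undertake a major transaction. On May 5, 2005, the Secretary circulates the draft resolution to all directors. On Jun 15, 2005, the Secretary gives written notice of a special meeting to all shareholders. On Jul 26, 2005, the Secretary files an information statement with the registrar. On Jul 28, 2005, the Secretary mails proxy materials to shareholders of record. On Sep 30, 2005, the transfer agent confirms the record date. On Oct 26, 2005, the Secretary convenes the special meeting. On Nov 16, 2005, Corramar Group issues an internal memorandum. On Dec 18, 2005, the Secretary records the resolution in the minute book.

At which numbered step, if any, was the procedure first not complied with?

Step 5

Step 1 — counting 51 days from Mar 27, 2005 (when the board resolution is passed) gives a deadline of May 17, 2005; May 5, 2005 is within that limit.
Step 2 — 24 and 42 days from May 5, 2005 (when the draft resolution is circulated) are May 29, 2005 and Jun 16, 2005 respectively; done Jun 15, 2005, which is between those dates.
Step 3 — must wait 20 days from Jul 5, 2005 (end of the 20-day response period, which began when notice of the special meeting is given on Jun 15, 2005), so not before Jul 25, 2005; done Jul 26, 2005, after the minimum wait.
Step 4 — counting 21 days from Jul 26, 2005 (when the information statement is filed) gives a deadline of Aug 16, 2005; Jul 28, 2005 is within that limit.
Step 5 — counting 86 days from Jul 28, 2005 (when the proxy materials are mailed) gives a deadline of Oct 22, 2005; done Oct 26, 2005 — 4 days late.
That is the first point of non-compliance.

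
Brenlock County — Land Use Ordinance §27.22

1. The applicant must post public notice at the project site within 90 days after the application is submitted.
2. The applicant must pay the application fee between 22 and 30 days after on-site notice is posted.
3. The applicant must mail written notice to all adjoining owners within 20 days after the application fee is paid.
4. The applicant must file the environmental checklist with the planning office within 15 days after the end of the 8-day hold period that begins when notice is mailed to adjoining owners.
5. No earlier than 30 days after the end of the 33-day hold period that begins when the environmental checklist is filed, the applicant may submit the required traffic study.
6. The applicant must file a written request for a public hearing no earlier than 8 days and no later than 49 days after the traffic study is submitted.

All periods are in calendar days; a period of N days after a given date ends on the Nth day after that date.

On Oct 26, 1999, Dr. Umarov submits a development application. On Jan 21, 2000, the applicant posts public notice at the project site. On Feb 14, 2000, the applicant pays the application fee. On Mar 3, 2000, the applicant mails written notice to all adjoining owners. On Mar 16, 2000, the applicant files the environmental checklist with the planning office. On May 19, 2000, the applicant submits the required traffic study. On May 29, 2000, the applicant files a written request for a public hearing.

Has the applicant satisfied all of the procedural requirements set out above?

(1) due by Oct 26, 1999 + 90 days = Jan 24, 2000; completed Jan 21, 2000, before the deadline.
(2) the permitted window runs from Jan 21, 2000 + 22 = Feb 12, 2000 to Jan 21, 2000 + 30 = Feb 20, 2000; Feb 14, 2000 falls inside that range.
(3) due by Feb 14, 2000 + 20 days = Mar 5, 2000; completed Mar 3, 2000, before the deadline.
(4) due by Mar 11, 2000 + 15 days = Mar 26, 2000; Mar 16, 2000 is within that limit.
(5) permitted from Apr 18, 2000 + 30 days = May 18, 2000 onward; done May 19, 2000, after the minimum wait.
(6) the permitted window runs from May 19, 2000 + 8 = May 27, 2000 to May 19, 2000 + 49 = Jul 7, 2000; done May 29, 2000, which is between those dates.

Yes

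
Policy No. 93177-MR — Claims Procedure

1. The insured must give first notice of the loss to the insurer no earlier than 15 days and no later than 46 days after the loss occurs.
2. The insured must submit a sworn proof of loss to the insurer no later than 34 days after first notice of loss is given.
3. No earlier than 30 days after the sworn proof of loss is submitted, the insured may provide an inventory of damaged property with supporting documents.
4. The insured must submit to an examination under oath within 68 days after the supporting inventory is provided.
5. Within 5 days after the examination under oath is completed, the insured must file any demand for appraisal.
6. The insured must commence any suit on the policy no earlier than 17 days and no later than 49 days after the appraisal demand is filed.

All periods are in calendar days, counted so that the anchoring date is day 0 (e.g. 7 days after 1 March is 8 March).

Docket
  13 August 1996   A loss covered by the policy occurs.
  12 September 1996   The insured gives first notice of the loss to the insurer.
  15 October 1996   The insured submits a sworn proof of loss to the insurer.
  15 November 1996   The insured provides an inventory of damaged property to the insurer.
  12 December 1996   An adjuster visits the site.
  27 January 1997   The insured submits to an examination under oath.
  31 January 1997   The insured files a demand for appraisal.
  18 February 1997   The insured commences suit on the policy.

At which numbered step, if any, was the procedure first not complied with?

Step 4

Step 1 — 15 and 46 days from 13 August 1996 (when the loss occurs) are 28 August 1996 and 28 September 1996 respectively; done 12 September 1996, which is between those dates.
Step 2 — counting 34 days from 12 September 1996 (when first notice of loss is given) gives a deadline of 16 October 1996; 15 October 1996 is within that limit.
Step 3 — must wait 30 days from 15 October 1996 (when the sworn proof of loss is submitted), so not before 14 November 1996; done 15 November 1996, after the minimum wait.
Step 4 — counting 68 days from 15 November 1996 (when the supporting inventory is provided) gives a deadline of 22 January 1997; 27 January 1997 misses that deadline by 5 days.
The procedure was therefore not followed at step 4.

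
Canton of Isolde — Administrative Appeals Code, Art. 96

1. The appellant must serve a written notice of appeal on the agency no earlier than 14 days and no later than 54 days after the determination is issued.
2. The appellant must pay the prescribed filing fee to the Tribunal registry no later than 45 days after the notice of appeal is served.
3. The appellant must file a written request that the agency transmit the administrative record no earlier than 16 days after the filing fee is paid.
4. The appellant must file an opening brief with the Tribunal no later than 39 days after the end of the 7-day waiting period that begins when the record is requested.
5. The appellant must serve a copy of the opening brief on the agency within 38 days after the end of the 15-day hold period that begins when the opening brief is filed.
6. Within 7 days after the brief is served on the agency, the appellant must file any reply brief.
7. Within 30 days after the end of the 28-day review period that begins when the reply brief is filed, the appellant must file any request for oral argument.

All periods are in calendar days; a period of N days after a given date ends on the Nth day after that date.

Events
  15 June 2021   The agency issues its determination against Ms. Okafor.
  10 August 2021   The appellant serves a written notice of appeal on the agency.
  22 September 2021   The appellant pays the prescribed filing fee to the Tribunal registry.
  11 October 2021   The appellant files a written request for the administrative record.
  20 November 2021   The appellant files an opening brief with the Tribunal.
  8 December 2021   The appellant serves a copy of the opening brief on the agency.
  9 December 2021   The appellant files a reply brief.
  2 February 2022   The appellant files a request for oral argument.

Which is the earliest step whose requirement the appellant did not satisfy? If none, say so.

Step 1: the window is 14–54 days after 15 June 2021 (when the determination is issued), so 29 June 2021 through 8 August 2021; done 10 August 2021 — 2 days after the window closed.
No need to go further; step 1 was not satisfied.

Step 1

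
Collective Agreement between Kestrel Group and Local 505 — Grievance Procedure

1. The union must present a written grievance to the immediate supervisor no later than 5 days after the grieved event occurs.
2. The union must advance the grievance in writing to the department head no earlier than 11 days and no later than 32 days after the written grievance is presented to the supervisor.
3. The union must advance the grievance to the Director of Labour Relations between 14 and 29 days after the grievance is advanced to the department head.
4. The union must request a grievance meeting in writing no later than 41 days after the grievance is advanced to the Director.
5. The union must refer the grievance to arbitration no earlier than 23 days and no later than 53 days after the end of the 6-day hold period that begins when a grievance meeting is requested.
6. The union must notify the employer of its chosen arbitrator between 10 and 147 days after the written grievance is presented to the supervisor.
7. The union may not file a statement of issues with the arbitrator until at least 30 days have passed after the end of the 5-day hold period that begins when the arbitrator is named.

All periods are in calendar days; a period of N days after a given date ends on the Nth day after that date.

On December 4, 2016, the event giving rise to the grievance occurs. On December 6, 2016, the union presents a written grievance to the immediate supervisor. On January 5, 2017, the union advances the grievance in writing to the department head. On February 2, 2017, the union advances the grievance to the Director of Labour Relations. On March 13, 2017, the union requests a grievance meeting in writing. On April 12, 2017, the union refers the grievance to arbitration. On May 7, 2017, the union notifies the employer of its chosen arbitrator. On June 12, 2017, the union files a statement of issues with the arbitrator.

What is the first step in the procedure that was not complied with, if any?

Step 6

(1) due by December 4, 2016 + 5 days = December 9, 2016; December 6, 2016 is within that limit.
(2) the permitted window runs from December 6, 2016 + 11 = December 17, 2016 to December 6, 2016 + 32 = January 7, 2017; done January 5, 2017 — within the window.
(3) the permitted window runs from January 5, 2017 + 14 = January 19, 2017 to January 5, 2017 + 29 = February 3, 2017; done February 2, 2017, which is between those dates.
(4) due by February 2, 2017 + 41 days = March 15, 2017; completed March 13, 2017, before the deadline.
(5) the permitted window runs from March 19, 2017 + 23 = April 11, 2017 to March 19, 2017 + 53 = May 11, 2017; April 12, 2017 falls inside that range.
(6) the permitted window runs from December 6, 2016 + 10 = December 16, 2016 to December 6, 2016 + 147 = May 2, 2017; done May 7, 2017 — 5 days after the window closed.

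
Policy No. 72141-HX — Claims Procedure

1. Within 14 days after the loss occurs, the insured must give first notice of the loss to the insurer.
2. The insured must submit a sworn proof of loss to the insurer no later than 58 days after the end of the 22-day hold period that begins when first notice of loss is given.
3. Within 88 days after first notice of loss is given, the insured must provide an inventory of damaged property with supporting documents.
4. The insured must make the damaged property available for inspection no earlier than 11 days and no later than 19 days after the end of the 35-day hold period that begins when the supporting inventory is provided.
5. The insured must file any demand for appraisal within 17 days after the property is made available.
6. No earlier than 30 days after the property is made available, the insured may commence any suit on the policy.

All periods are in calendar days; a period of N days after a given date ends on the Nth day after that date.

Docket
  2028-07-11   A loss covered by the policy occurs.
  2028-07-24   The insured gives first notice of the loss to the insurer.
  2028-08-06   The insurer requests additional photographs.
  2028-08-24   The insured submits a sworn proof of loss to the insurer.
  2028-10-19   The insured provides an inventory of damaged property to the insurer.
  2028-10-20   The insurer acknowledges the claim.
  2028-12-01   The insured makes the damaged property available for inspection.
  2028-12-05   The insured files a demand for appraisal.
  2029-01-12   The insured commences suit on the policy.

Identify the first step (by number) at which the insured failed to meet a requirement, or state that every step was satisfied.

Step 4

(1) due by 2028-07-11 + 14 days = 2028-07-25; done 2028-07-24 — timely.
(2) due by 2028-08-15 + 58 days = 2028-10-12; done 2028-08-24 — timely.
(3) due by 2028-07-24 + 88 days = 2028-10-20; completed 2028-10-19, before the deadline.
(4) the permitted window runs from 2028-11-23 + 11 = 2028-12-04 to 2028-11-23 + 19 = 2028-12-12; done 2028-12-01 — 3 days before the window opened.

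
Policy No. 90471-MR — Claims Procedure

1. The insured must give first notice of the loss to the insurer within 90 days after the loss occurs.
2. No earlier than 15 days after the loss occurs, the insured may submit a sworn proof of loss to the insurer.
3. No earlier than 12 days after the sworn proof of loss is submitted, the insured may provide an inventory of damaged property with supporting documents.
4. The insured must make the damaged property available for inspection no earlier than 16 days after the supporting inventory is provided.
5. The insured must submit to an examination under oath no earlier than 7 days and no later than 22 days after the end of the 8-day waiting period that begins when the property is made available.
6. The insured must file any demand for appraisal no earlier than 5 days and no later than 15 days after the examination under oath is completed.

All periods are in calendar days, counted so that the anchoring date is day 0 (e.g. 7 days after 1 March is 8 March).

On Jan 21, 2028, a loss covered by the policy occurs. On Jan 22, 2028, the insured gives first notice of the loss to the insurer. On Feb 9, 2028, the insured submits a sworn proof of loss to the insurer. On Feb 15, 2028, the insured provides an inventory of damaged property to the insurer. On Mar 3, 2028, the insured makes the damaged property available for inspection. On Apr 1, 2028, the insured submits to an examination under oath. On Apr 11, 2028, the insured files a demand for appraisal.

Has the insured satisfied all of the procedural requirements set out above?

(1) due by Jan 21, 2028 + 90 days = Apr 20, 2028; Jan 22, 2028 is within that limit.
(2) permitted from Jan 21, 2028 + 15 days = Feb 5, 2028 onward; Feb 9, 2028 is on or after that date.
(3) permitted from Feb 9, 2028 + 12 days = Feb 21, 2028 onward; Feb 15, 2028 is 6 days before the earliest permitted date.
The analysis stops there.

No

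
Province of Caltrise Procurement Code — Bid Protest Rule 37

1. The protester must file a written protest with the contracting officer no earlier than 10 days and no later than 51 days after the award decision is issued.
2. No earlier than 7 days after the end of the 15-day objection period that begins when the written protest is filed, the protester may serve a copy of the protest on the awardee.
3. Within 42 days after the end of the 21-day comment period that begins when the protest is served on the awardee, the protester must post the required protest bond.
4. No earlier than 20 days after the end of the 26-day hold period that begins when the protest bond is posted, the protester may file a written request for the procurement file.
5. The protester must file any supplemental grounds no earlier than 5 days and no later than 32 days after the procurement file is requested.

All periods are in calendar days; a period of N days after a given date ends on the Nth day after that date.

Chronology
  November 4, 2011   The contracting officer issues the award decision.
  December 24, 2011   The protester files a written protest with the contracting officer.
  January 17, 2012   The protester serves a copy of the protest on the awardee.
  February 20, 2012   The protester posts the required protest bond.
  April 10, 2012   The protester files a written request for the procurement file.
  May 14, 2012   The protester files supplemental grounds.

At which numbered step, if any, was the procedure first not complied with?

Step 5

Step 1: the window is 10–51 days after November 4, 2011 (when the award decision is issued), so November 14, 2011 through December 25, 2011; done December 24, 2011, which is between those dates.
Step 2: the earliest permitted date is 7 days after January 8, 2012 (end of the 15-day objection period, which began when the written protest is filed on December 24, 2011), i.e. January 15, 2012; done January 17, 2012 — permitted.
Step 3: 42 days after February 7, 2012 (end of the 21-day comment period, which began when the protest is served on the awardee on January 17, 2012) is March 20, 2012; completed February 20, 2012, before the deadline.
Step 4: the earliest permitted date is 20 days after March 17, 2012 (end of the 26-day hold period, which began when the protest bond is posted on February 20, 2012), i.e. April 6, 2012; April 10, 2012 is on or after that date.
Step 5: the window is 5–32 days after April 10, 2012 (when the procurement file is requested), so April 15, 2012 through May 12, 2012; done May 14, 2012 — 2 days after the window closed.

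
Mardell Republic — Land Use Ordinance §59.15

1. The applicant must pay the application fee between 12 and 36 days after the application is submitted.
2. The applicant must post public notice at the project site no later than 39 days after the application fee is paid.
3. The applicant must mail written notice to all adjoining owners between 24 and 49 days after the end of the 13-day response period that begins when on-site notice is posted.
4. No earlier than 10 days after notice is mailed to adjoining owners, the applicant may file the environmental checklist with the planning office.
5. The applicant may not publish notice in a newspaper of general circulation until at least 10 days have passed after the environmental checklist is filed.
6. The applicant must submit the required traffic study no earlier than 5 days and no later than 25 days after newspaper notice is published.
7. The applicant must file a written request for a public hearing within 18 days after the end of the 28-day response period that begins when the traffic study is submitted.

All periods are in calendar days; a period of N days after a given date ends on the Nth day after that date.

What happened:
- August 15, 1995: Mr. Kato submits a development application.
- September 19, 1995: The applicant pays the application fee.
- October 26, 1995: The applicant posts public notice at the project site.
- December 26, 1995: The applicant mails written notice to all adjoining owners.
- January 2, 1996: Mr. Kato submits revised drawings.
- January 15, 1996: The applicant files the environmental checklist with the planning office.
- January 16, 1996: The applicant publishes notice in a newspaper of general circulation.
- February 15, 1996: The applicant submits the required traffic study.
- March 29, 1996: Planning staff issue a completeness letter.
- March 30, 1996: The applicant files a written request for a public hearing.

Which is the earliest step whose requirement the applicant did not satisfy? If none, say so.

(1) the permitted window runs from August 15, 1995 + 12 = August 27, 1995 to August 15, 1995 + 36 = September 20, 1995; done September 19, 1995, which is between those dates.
(2) due by September 19, 1995 + 39 days = October 28, 1995; completed October 26, 1995, before the deadline.
(3) the permitted window runs from November 8, 1995 + 24 = December 2, 1995 to November 8, 1995 + 49 = December 27, 1995; done December 26, 1995, which is between those dates.
(4) permitted from December 26, 1995 + 10 days = January 5, 1996 onward; done January 15, 1996 — permitted.
(5) permitted from January 15, 1996 + 10 days = January 25, 1996 onward; done January 16, 1996 — 9 days too early.

Step 5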